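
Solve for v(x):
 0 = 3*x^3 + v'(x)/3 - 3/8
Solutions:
 v(x) = C1 - 9*x^4/4 + 9*x/8


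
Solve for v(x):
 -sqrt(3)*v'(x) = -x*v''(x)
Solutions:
 v(x) = C1 + C2*x^(1 + sqrt(3))


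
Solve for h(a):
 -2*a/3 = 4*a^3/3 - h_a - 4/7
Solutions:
 h(a) = C1 + a^4/3 + a^2/3 - 4*a/7


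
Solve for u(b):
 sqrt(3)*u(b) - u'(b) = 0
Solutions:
 u(b) = C1*exp(sqrt(3)*b)


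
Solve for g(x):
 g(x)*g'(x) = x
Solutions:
 g(x) = -sqrt(C1 + x^2)
 g(x) = sqrt(C1 + x^2)


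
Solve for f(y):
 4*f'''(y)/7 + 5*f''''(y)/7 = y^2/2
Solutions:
 f(y) = C1 + C2*y + C3*y^2 + C4*exp(-4*y/5) + 7*y^5/480 - 35*y^4/384 + 175*y^3/384


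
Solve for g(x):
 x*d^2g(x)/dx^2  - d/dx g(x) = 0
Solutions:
 g(x) = C1 + C2*x^2


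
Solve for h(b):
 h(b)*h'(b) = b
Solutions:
 h(b) = -sqrt(C1 + b^2)
 h(b) = sqrt(C1 + b^2)


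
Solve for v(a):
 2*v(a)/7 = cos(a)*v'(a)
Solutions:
 v(a) = C1*(sin(a) + 1)^(1/7)/(sin(a) - 1)^(1/7)


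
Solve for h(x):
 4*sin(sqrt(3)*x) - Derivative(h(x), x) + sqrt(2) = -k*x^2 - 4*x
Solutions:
 h(x) = C1 + k*x^3/3 + 2*x^2 + sqrt(2)*x - 4*sqrt(3)*cos(sqrt(3)*x)/3


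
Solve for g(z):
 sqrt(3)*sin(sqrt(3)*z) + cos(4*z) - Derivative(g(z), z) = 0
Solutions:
 g(z) = C1 + sin(4*z)/4 - cos(sqrt(3)*z)


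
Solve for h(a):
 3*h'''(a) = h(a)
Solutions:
 h(a) = C3*exp(3^(2/3)*a/3) + (C1*sin(3^(1/6)*a/2) + C2*cos(3^(1/6)*a/2))*exp(-3^(2/3)*a/6)


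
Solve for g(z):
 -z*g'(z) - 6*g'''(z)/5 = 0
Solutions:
 g(z) = C1 + Integral(C2*airyai(-5^(1/3)*6^(2/3)*z/6) + C3*airybi(-5^(1/3)*6^(2/3)*z/6), z)


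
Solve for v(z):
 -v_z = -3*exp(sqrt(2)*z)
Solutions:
 v(z) = C1 + 3*sqrt(2)*exp(sqrt(2)*z)/2


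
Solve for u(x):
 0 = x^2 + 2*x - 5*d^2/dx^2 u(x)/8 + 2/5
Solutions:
 u(x) = C1 + C2*x + 2*x^4/15 + 8*x^3/15 + 8*x^2/25


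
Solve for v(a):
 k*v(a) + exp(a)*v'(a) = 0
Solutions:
 v(a) = C1*exp(k*exp(-a))


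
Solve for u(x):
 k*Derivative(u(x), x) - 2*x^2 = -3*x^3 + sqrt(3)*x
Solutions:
 u(x) = C1 - 3*x^4/(4*k) + 2*x^3/(3*k) + sqrt(3)*x^2/(2*k)


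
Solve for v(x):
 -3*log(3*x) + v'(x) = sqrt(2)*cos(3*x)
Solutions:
 v(x) = C1 + 3*x*log(x) - 3*x + 3*x*log(3) + sqrt(2)*sin(3*x)/3


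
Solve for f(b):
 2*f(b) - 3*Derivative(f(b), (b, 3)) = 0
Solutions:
 f(b) = C3*exp(2^(1/3)*3^(2/3)*b/3) + (C1*sin(2^(1/3)*3^(1/6)*b/2) + C2*cos(2^(1/3)*3^(1/6)*b/2))*exp(-2^(1/3)*3^(2/3)*b/6)


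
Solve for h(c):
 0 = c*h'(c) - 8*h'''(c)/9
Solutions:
 h(c) = C1 + Integral(C2*airyai(3^(2/3)*c/2) + C3*airybi(3^(2/3)*c/2), c)


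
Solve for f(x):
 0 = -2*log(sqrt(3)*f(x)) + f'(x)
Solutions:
 -Integral(1/(2*log(_y) + log(3)), (_y, f(x))) = C1 - x


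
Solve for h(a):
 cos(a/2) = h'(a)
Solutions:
 h(a) = C1 + 2*sin(a/2)


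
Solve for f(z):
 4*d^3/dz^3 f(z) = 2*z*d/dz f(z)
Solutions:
 f(z) = C1 + Integral(C2*airyai(2^(2/3)*z/2) + C3*airybi(2^(2/3)*z/2), z)


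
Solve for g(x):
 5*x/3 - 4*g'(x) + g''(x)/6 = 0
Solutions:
 g(x) = C1 + C2*exp(24*x) + 5*x^2/24 + 5*x/288


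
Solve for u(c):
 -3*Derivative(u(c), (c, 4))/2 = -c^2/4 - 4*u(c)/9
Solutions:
 u(c) = C1*exp(-2^(3/4)*3^(1/4)*c/3) + C2*exp(2^(3/4)*3^(1/4)*c/3) + C3*sin(2^(3/4)*3^(1/4)*c/3) + C4*cos(2^(3/4)*3^(1/4)*c/3) - 9*c^2/16


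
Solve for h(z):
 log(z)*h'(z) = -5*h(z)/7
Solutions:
 h(z) = C1*exp(-5*li(z)/7)


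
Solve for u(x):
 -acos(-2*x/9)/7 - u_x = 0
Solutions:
 u(x) = C1 - x*acos(-2*x/9)/7 - sqrt(81 - 4*x^2)/14


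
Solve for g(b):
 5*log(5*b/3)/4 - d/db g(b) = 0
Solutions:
 g(b) = C1 + 5*b*log(b)/4 - 5*b*log(3)/4 - 5*b/4 + 5*b*log(5)/4


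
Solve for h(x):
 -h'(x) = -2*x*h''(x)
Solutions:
 h(x) = C1 + C2*x^(3/2)


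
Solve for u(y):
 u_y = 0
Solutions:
 u(y) = C1


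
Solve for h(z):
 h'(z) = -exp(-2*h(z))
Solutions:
 h(z) = log(-sqrt(C1 - 2*z))
 h(z) = log(C1 - 2*z)/2


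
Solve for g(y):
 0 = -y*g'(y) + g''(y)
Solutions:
 g(y) = C1 + C2*erfi(sqrt(2)*y/2)


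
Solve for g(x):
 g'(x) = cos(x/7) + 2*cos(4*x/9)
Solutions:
 g(x) = C1 + 7*sin(x/7) + 9*sin(4*x/9)/2


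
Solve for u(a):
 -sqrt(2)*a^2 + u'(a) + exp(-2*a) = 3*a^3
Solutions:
 u(a) = C1 + 3*a^4/4 + sqrt(2)*a^3/3 + exp(-2*a)/2


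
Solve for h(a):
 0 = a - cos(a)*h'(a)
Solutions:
 h(a) = C1 + Integral(a/cos(a), a)


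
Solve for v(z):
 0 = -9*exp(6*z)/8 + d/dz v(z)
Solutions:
 v(z) = C1 + 3*exp(6*z)/16


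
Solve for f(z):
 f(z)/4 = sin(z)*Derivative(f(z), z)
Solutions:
 f(z) = C1*(cos(z) - 1)^(1/8)/(cos(z) + 1)^(1/8)


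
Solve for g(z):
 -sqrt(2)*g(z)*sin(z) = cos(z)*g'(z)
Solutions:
 g(z) = C1*cos(z)^(sqrt(2))


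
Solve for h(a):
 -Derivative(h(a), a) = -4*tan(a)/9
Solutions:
 h(a) = C1 - 4*log(cos(a))/9


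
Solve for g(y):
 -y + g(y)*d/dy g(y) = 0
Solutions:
 g(y) = -sqrt(C1 + y^2)
 g(y) = sqrt(C1 + y^2)


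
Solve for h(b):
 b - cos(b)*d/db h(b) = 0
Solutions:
 h(b) = C1 + Integral(b/cos(b), b)


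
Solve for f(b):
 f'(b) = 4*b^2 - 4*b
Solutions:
 f(b) = C1 + 4*b^3/3 - 2*b^2


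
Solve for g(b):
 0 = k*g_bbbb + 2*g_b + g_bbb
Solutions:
 g(b) = C1 + C2*exp(-b*((sqrt(((27 + k^(-2))^2 - 1/k^4)/k^2) + 27/k + k^(-3))^(1/3) + 1/k + 1/(k^2*(sqrt(((27 + k^(-2))^2 - 1/k^4)/k^2) + 27/k + k^(-3))^(1/3)))/3) + C3*exp(b*((sqrt(((27 + k^(-2))^2 - 1/k^4)/k^2) + 27/k + k^(-3))^(1/3) - sqrt(3)*I*(sqrt(((27 + k^(-2))^2 - 1/k^4)/k^2) + 27/k + k^(-3))^(1/3) - 2/k - 4/(k^2*(-1 + sqrt(3)*I)*(sqrt(((27 + k^(-2))^2 - 1/k^4)/k^2) + 27/k + k^(-3))^(1/3)))/6) + C4*exp(b*((sqrt(((27 + k^(-2))^2 - 1/k^4)/k^2) + 27/k + k^(-3))^(1/3) + sqrt(3)*I*(sqrt(((27 + k^(-2))^2 - 1/k^4)/k^2) + 27/k + k^(-3))^(1/3) - 2/k + 4/(k^2*(1 + sqrt(3)*I)*(sqrt(((27 + k^(-2))^2 - 1/k^4)/k^2) + 27/k + k^(-3))^(1/3)))/6)


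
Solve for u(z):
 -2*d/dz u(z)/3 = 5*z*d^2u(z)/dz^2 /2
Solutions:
 u(z) = C1 + C2*z^(11/15)


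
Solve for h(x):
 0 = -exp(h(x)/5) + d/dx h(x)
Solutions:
 h(x) = 5*log(-1/(C1 + x)) + 5*log(5)


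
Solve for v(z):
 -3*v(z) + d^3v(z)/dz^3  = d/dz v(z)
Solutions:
 v(z) = C1*exp(-z*(2*18^(1/3)/(sqrt(717) + 27)^(1/3) + 12^(1/3)*(sqrt(717) + 27)^(1/3))/12)*sin(2^(1/3)*3^(1/6)*z*(-2^(1/3)*3^(2/3)*(sqrt(717) + 27)^(1/3) + 6/(sqrt(717) + 27)^(1/3))/12) + C2*exp(-z*(2*18^(1/3)/(sqrt(717) + 27)^(1/3) + 12^(1/3)*(sqrt(717) + 27)^(1/3))/12)*cos(2^(1/3)*3^(1/6)*z*(-2^(1/3)*3^(2/3)*(sqrt(717) + 27)^(1/3) + 6/(sqrt(717) + 27)^(1/3))/12) + C3*exp(z*(2*18^(1/3)/(sqrt(717) + 27)^(1/3) + 12^(1/3)*(sqrt(717) + 27)^(1/3))/6)


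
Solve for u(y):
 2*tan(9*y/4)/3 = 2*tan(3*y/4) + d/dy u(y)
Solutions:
 u(y) = C1 + 8*log(cos(3*y/4))/3 - 8*log(cos(9*y/4))/27


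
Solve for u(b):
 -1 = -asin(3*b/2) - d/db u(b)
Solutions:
 u(b) = C1 - b*asin(3*b/2) + b - sqrt(4 - 9*b^2)/3


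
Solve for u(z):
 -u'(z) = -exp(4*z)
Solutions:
 u(z) = C1 + exp(4*z)/4


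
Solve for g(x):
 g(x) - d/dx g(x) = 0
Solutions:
 g(x) = C1*exp(x)


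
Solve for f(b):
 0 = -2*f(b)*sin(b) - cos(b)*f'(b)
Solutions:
 f(b) = C1*cos(b)^2


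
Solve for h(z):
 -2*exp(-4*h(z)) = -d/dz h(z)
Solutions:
 h(z) = log(-I*(C1 + 8*z)^(1/4))
 h(z) = log(I*(C1 + 8*z)^(1/4))
 h(z) = log(-(C1 + 8*z)^(1/4))
 h(z) = log(C1 + 8*z)/4


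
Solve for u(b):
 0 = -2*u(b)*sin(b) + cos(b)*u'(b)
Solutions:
 u(b) = C1/cos(b)^2


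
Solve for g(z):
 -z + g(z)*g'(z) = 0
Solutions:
 g(z) = -sqrt(C1 + z^2)
 g(z) = sqrt(C1 + z^2)


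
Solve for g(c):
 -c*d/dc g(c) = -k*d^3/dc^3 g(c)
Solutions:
 g(c) = C1 + Integral(C2*airyai(c*(1/k)^(1/3)) + C3*airybi(c*(1/k)^(1/3)), c)


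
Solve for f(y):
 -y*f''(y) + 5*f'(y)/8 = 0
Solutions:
 f(y) = C1 + C2*y^(13/8)


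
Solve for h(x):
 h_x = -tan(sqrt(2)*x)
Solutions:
 h(x) = C1 + sqrt(2)*log(cos(sqrt(2)*x))/2


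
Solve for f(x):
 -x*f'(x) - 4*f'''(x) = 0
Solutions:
 f(x) = C1 + Integral(C2*airyai(-2^(1/3)*x/2) + C3*airybi(-2^(1/3)*x/2), x)


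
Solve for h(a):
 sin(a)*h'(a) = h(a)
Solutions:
 h(a) = C1*sqrt(cos(a) - 1)/sqrt(cos(a) + 1)


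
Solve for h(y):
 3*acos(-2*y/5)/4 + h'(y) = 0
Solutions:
 h(y) = C1 - 3*y*acos(-2*y/5)/4 - 3*sqrt(25 - 4*y^2)/8


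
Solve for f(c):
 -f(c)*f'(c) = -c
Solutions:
 f(c) = -sqrt(C1 + c^2)
 f(c) = sqrt(C1 + c^2)


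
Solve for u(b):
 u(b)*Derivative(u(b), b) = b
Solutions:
 u(b) = -sqrt(C1 + b^2)
 u(b) = sqrt(C1 + b^2)


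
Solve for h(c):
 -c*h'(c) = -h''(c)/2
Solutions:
 h(c) = C1 + C2*erfi(c)


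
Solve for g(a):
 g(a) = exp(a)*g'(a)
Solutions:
 g(a) = C1*exp(-exp(-a))


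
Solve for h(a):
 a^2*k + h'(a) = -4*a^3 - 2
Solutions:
 h(a) = C1 - a^4 - a^3*k/3 - 2*a


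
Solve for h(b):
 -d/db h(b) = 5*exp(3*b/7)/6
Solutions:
 h(b) = C1 - 35*exp(3*b/7)/18


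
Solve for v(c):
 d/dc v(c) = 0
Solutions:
 v(c) = C1


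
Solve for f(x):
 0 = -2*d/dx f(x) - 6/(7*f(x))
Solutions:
 f(x) = -sqrt(C1 - 42*x)/7
 f(x) = sqrt(C1 - 42*x)/7


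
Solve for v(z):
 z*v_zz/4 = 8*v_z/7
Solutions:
 v(z) = C1 + C2*z^(39/7)


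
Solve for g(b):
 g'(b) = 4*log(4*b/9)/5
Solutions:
 g(b) = C1 + 4*b*log(b)/5 - 8*b*log(3)/5 - 4*b/5 + 8*b*log(2)/5


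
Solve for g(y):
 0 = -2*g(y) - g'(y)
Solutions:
 g(y) = C1*exp(-2*y)


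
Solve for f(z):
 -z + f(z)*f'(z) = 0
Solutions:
 f(z) = -sqrt(C1 + z^2)
 f(z) = sqrt(C1 + z^2)


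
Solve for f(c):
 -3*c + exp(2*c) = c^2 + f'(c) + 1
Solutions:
 f(c) = C1 - c^3/3 - 3*c^2/2 - c + exp(2*c)/2


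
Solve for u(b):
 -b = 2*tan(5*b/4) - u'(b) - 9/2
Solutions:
 u(b) = C1 + b^2/2 - 9*b/2 - 8*log(cos(5*b/4))/5


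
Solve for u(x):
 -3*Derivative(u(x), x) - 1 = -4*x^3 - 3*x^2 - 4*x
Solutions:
 u(x) = C1 + x^4/3 + x^3/3 + 2*x^2/3 - x/3


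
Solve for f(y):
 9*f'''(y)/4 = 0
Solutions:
 f(y) = C1 + C2*y + C3*y^2


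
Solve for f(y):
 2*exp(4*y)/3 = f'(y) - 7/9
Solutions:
 f(y) = C1 + 7*y/9 + exp(4*y)/6


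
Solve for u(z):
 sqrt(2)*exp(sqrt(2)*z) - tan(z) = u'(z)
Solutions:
 u(z) = C1 + exp(sqrt(2)*z) + log(cos(z))


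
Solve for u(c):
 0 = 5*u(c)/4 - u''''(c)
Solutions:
 u(c) = C1*exp(-sqrt(2)*5^(1/4)*c/2) + C2*exp(sqrt(2)*5^(1/4)*c/2) + C3*sin(sqrt(2)*5^(1/4)*c/2) + C4*cos(sqrt(2)*5^(1/4)*c/2)


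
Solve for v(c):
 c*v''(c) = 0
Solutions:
 v(c) = C1 + C2*c


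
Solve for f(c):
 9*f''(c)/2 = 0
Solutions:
 f(c) = C1 + C2*c


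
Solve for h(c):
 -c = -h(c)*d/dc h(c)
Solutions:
 h(c) = -sqrt(C1 + c^2)
 h(c) = sqrt(C1 + c^2)


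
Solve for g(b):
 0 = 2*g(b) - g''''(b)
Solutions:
 g(b) = C1*exp(-2^(1/4)*b) + C2*exp(2^(1/4)*b) + C3*sin(2^(1/4)*b) + C4*cos(2^(1/4)*b)


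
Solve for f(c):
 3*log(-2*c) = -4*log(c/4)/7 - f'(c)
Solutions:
 f(c) = C1 - 25*c*log(c)/7 + c*(-13*log(2)/7 + 25/7 - 3*I*pi)


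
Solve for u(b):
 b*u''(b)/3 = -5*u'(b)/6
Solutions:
 u(b) = C1 + C2/b^(3/2)


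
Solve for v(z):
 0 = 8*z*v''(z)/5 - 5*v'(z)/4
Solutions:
 v(z) = C1 + C2*z^(57/32)


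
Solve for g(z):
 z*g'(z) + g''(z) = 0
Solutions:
 g(z) = C1 + C2*erf(sqrt(2)*z/2)


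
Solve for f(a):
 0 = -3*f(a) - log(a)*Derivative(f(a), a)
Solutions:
 f(a) = C1*exp(-3*li(a))


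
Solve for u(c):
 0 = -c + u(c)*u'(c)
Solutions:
 u(c) = -sqrt(C1 + c^2)
 u(c) = sqrt(C1 + c^2)


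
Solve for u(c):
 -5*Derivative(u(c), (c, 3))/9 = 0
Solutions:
 u(c) = C1 + C2*c + C3*c^2


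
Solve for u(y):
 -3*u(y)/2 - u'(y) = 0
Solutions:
 u(y) = C1*exp(-3*y/2)


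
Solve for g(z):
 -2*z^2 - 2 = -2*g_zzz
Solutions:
 g(z) = C1 + C2*z + C3*z^2 + z^5/60 + z^3/6


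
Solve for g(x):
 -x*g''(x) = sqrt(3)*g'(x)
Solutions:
 g(x) = C1 + C2*x^(1 - sqrt(3))


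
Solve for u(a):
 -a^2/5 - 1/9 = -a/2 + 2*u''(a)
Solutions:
 u(a) = C1 + C2*a - a^4/120 + a^3/24 - a^2/36


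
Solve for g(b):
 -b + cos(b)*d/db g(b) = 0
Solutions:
 g(b) = C1 + Integral(b/cos(b), b)


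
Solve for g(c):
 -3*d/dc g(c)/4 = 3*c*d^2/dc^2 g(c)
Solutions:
 g(c) = C1 + C2*c^(3/4)


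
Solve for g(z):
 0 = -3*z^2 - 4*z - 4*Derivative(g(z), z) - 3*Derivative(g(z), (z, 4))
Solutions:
 g(z) = C1 + C4*exp(-6^(2/3)*z/3) - z^3/4 - z^2/2 + (C2*sin(2^(2/3)*3^(1/6)*z/2) + C3*cos(2^(2/3)*3^(1/6)*z/2))*exp(6^(2/3)*z/6)


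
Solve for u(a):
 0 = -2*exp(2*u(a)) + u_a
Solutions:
 u(a) = log(-sqrt(-1/(C1 + 2*a))) - log(2)/2
 u(a) = log(-1/(C1 + 2*a))/2 - log(2)/2


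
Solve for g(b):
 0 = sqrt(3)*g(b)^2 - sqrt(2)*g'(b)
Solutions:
 g(b) = -2/(C1 + sqrt(6)*b)


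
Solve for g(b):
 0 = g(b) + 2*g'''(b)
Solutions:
 g(b) = C3*exp(-2^(2/3)*b/2) + (C1*sin(2^(2/3)*sqrt(3)*b/4) + C2*cos(2^(2/3)*sqrt(3)*b/4))*exp(2^(2/3)*b/4)


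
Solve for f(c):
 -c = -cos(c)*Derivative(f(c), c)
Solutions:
 f(c) = C1 + Integral(c/cos(c), c)


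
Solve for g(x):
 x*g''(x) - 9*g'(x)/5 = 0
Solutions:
 g(x) = C1 + C2*x^(14/5)


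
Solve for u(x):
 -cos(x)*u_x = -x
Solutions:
 u(x) = C1 + Integral(x/cos(x), x)


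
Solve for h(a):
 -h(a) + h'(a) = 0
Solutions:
 h(a) = C1*exp(a)


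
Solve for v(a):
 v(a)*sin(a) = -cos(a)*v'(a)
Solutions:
 v(a) = C1*cos(a)


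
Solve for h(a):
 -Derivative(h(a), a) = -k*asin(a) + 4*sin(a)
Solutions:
 h(a) = C1 + k*(a*asin(a) + sqrt(1 - a^2)) + 4*cos(a)


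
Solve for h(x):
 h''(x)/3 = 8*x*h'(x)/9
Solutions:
 h(x) = C1 + C2*erfi(2*sqrt(3)*x/3)


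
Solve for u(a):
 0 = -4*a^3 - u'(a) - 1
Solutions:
 u(a) = C1 - a^4 - a


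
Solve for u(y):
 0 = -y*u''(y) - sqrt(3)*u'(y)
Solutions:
 u(y) = C1 + C2*y^(1 - sqrt(3))


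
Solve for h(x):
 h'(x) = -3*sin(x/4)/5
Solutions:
 h(x) = C1 + 12*cos(x/4)/5


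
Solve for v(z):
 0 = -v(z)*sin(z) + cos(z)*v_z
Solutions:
 v(z) = C1/cos(z)


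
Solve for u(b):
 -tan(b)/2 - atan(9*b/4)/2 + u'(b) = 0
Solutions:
 u(b) = C1 + b*atan(9*b/4)/2 - log(81*b^2 + 16)/9 - log(cos(b))/2


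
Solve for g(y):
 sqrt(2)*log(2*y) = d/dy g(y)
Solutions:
 g(y) = C1 + sqrt(2)*y*log(y) - sqrt(2)*y + sqrt(2)*y*log(2)


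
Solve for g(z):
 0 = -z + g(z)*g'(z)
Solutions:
 g(z) = -sqrt(C1 + z^2)
 g(z) = sqrt(C1 + z^2)


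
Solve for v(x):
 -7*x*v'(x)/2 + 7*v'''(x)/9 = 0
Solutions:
 v(x) = C1 + Integral(C2*airyai(6^(2/3)*x/2) + C3*airybi(6^(2/3)*x/2), x)


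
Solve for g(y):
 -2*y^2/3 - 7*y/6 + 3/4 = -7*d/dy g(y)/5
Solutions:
 g(y) = C1 + 10*y^3/63 + 5*y^2/12 - 15*y/28


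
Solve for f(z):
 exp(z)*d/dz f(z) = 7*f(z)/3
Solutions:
 f(z) = C1*exp(-7*exp(-z)/3)


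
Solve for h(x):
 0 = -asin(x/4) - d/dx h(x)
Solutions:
 h(x) = C1 - x*asin(x/4) - sqrt(16 - x^2)


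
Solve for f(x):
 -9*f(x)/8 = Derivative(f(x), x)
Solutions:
 f(x) = C1*exp(-9*x/8)


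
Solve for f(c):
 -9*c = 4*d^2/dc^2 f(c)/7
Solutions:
 f(c) = C1 + C2*c - 21*c^3/8


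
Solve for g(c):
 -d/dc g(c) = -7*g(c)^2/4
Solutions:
 g(c) = -4/(C1 + 7*c)


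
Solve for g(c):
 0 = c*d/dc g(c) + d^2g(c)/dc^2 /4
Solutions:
 g(c) = C1 + C2*erf(sqrt(2)*c)


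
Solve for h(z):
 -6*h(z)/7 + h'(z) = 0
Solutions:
 h(z) = C1*exp(6*z/7)


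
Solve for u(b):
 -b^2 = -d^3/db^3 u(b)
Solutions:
 u(b) = C1 + C2*b + C3*b^2 + b^5/60


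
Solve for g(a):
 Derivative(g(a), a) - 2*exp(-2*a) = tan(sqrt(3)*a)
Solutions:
 g(a) = C1 + sqrt(3)*log(tan(sqrt(3)*a)^2 + 1)/6 - exp(-2*a)


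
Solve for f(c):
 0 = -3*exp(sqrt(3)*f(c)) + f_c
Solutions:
 f(c) = sqrt(3)*(2*log(-1/(C1 + 3*c)) - log(3))/6


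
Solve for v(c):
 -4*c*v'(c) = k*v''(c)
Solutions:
 v(c) = C1 + C2*sqrt(k)*erf(sqrt(2)*c*sqrt(1/k))


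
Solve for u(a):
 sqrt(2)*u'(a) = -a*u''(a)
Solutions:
 u(a) = C1 + C2*a^(1 - sqrt(2))


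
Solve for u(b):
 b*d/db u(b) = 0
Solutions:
 u(b) = C1


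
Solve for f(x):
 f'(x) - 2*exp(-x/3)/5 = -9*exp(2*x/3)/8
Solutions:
 f(x) = C1 - 27*exp(2*x/3)/16 - 6*exp(-x/3)/5


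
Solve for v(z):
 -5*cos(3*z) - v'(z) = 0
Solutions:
 v(z) = C1 - 5*sin(3*z)/3


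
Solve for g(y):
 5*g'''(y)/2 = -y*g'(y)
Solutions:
 g(y) = C1 + Integral(C2*airyai(-2^(1/3)*5^(2/3)*y/5) + C3*airybi(-2^(1/3)*5^(2/3)*y/5), y)


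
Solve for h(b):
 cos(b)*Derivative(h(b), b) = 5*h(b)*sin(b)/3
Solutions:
 h(b) = C1/cos(b)^(5/3)


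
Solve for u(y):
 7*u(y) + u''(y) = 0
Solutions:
 u(y) = C1*sin(sqrt(7)*y) + C2*cos(sqrt(7)*y)


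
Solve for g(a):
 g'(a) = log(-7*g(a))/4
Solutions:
 -4*Integral(1/(log(-_y) + log(7)), (_y, g(a))) = C1 - a


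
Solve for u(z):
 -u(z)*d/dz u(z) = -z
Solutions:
 u(z) = -sqrt(C1 + z^2)
 u(z) = sqrt(C1 + z^2)


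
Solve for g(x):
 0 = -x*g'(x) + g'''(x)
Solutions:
 g(x) = C1 + Integral(C2*airyai(x) + C3*airybi(x), x)


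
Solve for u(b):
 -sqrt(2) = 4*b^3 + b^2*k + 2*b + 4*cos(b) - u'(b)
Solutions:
 u(b) = C1 + b^4 + b^3*k/3 + b^2 + sqrt(2)*b + 4*sin(b)


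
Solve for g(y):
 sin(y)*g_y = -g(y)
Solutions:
 g(y) = C1*sqrt(cos(y) + 1)/sqrt(cos(y) - 1)


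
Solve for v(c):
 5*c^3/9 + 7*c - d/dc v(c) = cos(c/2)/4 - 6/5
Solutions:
 v(c) = C1 + 5*c^4/36 + 7*c^2/2 + 6*c/5 - sin(c/2)/2


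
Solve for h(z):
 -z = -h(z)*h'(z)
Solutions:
 h(z) = -sqrt(C1 + z^2)
 h(z) = sqrt(C1 + z^2)


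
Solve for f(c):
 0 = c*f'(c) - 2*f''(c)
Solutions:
 f(c) = C1 + C2*erfi(c/2)


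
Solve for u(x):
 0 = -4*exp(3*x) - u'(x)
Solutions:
 u(x) = C1 - 4*exp(3*x)/3


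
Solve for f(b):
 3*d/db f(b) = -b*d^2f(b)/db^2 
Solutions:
 f(b) = C1 + C2/b^2


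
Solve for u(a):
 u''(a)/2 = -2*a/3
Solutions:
 u(a) = C1 + C2*a - 2*a^3/9


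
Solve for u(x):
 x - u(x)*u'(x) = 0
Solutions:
 u(x) = -sqrt(C1 + x^2)
 u(x) = sqrt(C1 + x^2)


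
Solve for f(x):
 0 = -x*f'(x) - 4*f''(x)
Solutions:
 f(x) = C1 + C2*erf(sqrt(2)*x/4)


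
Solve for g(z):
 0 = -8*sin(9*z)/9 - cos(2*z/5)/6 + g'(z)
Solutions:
 g(z) = C1 + 5*sin(2*z/5)/12 - 8*cos(9*z)/81


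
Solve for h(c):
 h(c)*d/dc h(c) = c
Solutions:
 h(c) = -sqrt(C1 + c^2)
 h(c) = sqrt(C1 + c^2)


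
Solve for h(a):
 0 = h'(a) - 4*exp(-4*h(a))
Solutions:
 h(a) = log(-I*(C1 + 16*a)^(1/4))
 h(a) = log(I*(C1 + 16*a)^(1/4))
 h(a) = log(-(C1 + 16*a)^(1/4))
 h(a) = log(C1 + 16*a)/4


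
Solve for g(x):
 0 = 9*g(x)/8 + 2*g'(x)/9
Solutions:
 g(x) = C1*exp(-81*x/16)


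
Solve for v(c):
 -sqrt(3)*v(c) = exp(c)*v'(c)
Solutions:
 v(c) = C1*exp(sqrt(3)*exp(-c))


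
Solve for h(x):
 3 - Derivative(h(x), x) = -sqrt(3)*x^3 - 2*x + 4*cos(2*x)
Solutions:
 h(x) = C1 + sqrt(3)*x^4/4 + x^2 + 3*x - 2*sin(2*x)


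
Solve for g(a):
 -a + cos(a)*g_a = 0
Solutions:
 g(a) = C1 + Integral(a/cos(a), a)


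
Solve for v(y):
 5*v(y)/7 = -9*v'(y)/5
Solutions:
 v(y) = C1*exp(-25*y/63)


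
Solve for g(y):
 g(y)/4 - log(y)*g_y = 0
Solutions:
 g(y) = C1*exp(li(y)/4)


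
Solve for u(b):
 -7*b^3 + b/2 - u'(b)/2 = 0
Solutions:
 u(b) = C1 - 7*b^4/2 + b^2/2


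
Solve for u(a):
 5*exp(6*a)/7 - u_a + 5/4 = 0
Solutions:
 u(a) = C1 + 5*a/4 + 5*exp(6*a)/42


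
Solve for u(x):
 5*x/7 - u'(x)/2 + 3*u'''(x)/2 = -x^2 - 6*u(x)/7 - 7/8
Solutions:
 u(x) = C1*exp(7^(1/3)*x*(7/(sqrt(2867) + 54)^(1/3) + 7^(1/3)*(sqrt(2867) + 54)^(1/3))/42)*sin(sqrt(3)*7^(1/3)*x*(-7^(1/3)*(sqrt(2867) + 54)^(1/3) + 7/(sqrt(2867) + 54)^(1/3))/42) + C2*exp(7^(1/3)*x*(7/(sqrt(2867) + 54)^(1/3) + 7^(1/3)*(sqrt(2867) + 54)^(1/3))/42)*cos(sqrt(3)*7^(1/3)*x*(-7^(1/3)*(sqrt(2867) + 54)^(1/3) + 7/(sqrt(2867) + 54)^(1/3))/42) + C3*exp(-7^(1/3)*x*(7/(sqrt(2867) + 54)^(1/3) + 7^(1/3)*(sqrt(2867) + 54)^(1/3))/21) - 7*x^2/6 - 79*x/36 - 497/216


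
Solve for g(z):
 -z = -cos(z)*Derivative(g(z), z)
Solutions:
 g(z) = C1 + Integral(z/cos(z), z)


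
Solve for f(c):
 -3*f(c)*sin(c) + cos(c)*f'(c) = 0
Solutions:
 f(c) = C1/cos(c)^3


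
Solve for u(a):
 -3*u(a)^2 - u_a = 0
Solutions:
 u(a) = 1/(C1 + 3*a)


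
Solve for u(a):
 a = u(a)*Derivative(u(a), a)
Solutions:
 u(a) = -sqrt(C1 + a^2)
 u(a) = sqrt(C1 + a^2)


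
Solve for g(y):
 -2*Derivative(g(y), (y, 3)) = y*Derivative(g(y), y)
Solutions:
 g(y) = C1 + Integral(C2*airyai(-2^(2/3)*y/2) + C3*airybi(-2^(2/3)*y/2), y)


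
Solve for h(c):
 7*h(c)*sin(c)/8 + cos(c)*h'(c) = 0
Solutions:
 h(c) = C1*cos(c)^(7/8)


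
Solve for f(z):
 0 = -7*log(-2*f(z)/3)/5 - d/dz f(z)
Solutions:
 5*Integral(1/(log(-_y) - log(3) + log(2)), (_y, f(z)))/7 = C1 - z


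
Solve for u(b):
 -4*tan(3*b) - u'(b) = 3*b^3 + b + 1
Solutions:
 u(b) = C1 - 3*b^4/4 - b^2/2 - b + 4*log(cos(3*b))/3


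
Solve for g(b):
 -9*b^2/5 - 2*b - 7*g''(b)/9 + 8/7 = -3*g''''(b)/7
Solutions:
 g(b) = C1 + C2*b + C3*exp(-7*sqrt(3)*b/9) + C4*exp(7*sqrt(3)*b/9) - 27*b^4/140 - 3*b^3/7 - 927*b^2/1715


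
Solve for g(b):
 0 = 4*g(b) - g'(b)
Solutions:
 g(b) = C1*exp(4*b)


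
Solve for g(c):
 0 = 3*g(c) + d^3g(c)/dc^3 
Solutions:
 g(c) = C3*exp(-3^(1/3)*c) + (C1*sin(3^(5/6)*c/2) + C2*cos(3^(5/6)*c/2))*exp(3^(1/3)*c/2)


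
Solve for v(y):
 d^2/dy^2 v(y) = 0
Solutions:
 v(y) = C1 + C2*y


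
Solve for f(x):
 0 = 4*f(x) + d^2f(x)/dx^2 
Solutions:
 f(x) = C1*sin(2*x) + C2*cos(2*x)


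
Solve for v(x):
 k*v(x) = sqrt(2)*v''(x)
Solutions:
 v(x) = C1*exp(-2^(3/4)*sqrt(k)*x/2) + C2*exp(2^(3/4)*sqrt(k)*x/2)


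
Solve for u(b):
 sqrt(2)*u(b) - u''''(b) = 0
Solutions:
 u(b) = C1*exp(-2^(1/8)*b) + C2*exp(2^(1/8)*b) + C3*sin(2^(1/8)*b) + C4*cos(2^(1/8)*b)


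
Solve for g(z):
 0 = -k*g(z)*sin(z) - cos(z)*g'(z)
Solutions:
 g(z) = C1*exp(k*log(cos(z)))


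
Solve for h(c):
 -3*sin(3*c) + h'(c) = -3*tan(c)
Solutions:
 h(c) = C1 + 3*log(cos(c)) - cos(3*c)


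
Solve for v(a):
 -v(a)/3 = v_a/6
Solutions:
 v(a) = C1*exp(-2*a)


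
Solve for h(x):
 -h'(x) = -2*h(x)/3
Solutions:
 h(x) = C1*exp(2*x/3)


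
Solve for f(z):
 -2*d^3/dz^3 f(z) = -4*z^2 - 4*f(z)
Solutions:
 f(z) = C3*exp(2^(1/3)*z) - z^2 + (C1*sin(2^(1/3)*sqrt(3)*z/2) + C2*cos(2^(1/3)*sqrt(3)*z/2))*exp(-2^(1/3)*z/2)


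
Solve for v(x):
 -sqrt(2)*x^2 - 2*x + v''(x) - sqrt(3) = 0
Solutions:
 v(x) = C1 + C2*x + sqrt(2)*x^4/12 + x^3/3 + sqrt(3)*x^2/2


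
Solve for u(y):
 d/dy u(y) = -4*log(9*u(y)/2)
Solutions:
 -Integral(1/(-log(_y) - 2*log(3) + log(2)), (_y, u(y)))/4 = C1 - y


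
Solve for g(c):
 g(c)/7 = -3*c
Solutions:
 g(c) = -21*c


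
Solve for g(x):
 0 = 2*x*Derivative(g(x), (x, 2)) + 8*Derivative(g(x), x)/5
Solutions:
 g(x) = C1 + C2*x^(1/5)


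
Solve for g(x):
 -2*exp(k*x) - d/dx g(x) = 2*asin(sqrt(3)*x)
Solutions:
 g(x) = C1 - 2*x*asin(sqrt(3)*x) - 2*sqrt(3)*sqrt(1 - 3*x^2)/3 - 2*Piecewise((exp(k*x)/k, Ne(k, 0)), (x, True))


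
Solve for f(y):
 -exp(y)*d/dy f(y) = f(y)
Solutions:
 f(y) = C1*exp(exp(-y))


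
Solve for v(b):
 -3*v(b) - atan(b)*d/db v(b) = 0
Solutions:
 v(b) = C1*exp(-3*Integral(1/atan(b), b))


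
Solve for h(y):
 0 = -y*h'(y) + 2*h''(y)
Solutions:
 h(y) = C1 + C2*erfi(y/2)


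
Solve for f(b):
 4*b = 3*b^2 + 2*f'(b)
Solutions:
 f(b) = C1 - b^3/2 + b^2


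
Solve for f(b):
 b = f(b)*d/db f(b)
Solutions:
 f(b) = -sqrt(C1 + b^2)
 f(b) = sqrt(C1 + b^2)


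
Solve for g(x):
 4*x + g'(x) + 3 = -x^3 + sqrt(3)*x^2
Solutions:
 g(x) = C1 - x^4/4 + sqrt(3)*x^3/3 - 2*x^2 - 3*x


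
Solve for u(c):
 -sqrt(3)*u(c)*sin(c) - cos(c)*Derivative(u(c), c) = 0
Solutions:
 u(c) = C1*cos(c)^(sqrt(3))


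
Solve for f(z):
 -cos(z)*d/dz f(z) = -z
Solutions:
 f(z) = C1 + Integral(z/cos(z), z)


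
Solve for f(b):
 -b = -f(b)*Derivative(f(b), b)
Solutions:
 f(b) = -sqrt(C1 + b^2)
 f(b) = sqrt(C1 + b^2)


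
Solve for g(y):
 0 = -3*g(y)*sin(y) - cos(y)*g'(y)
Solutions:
 g(y) = C1*cos(y)^3


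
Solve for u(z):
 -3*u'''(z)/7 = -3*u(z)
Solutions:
 u(z) = C3*exp(7^(1/3)*z) + (C1*sin(sqrt(3)*7^(1/3)*z/2) + C2*cos(sqrt(3)*7^(1/3)*z/2))*exp(-7^(1/3)*z/2)


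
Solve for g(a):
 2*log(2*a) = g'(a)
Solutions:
 g(a) = C1 + 2*a*log(a) - 2*a + a*log(4)


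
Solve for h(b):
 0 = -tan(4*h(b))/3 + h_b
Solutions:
 h(b) = -asin(C1*exp(4*b/3))/4 + pi/4
 h(b) = asin(C1*exp(4*b/3))/4


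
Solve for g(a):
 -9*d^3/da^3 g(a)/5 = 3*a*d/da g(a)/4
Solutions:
 g(a) = C1 + Integral(C2*airyai(-90^(1/3)*a/6) + C3*airybi(-90^(1/3)*a/6), a)


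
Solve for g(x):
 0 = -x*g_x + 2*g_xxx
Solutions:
 g(x) = C1 + Integral(C2*airyai(2^(2/3)*x/2) + C3*airybi(2^(2/3)*x/2), x)


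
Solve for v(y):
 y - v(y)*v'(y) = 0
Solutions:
 v(y) = -sqrt(C1 + y^2)
 v(y) = sqrt(C1 + y^2)


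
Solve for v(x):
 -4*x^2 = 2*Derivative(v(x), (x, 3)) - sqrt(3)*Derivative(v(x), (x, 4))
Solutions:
 v(x) = C1 + C2*x + C3*x^2 + C4*exp(2*sqrt(3)*x/3) - x^5/30 - sqrt(3)*x^4/12 - x^3/2


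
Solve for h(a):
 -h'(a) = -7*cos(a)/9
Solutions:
 h(a) = C1 + 7*sin(a)/9


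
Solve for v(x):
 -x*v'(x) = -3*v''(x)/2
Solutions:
 v(x) = C1 + C2*erfi(sqrt(3)*x/3)


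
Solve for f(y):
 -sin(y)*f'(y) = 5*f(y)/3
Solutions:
 f(y) = C1*(cos(y) + 1)^(5/6)/(cos(y) - 1)^(5/6)


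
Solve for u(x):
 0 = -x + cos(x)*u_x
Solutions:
 u(x) = C1 + Integral(x/cos(x), x)


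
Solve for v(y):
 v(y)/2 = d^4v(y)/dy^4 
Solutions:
 v(y) = C1*exp(-2^(3/4)*y/2) + C2*exp(2^(3/4)*y/2) + C3*sin(2^(3/4)*y/2) + C4*cos(2^(3/4)*y/2)


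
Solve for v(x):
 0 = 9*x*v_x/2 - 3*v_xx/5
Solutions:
 v(x) = C1 + C2*erfi(sqrt(15)*x/2)


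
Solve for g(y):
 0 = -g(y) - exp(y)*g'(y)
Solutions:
 g(y) = C1*exp(exp(-y))


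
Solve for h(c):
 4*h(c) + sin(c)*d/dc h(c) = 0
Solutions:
 h(c) = C1*(cos(c)^2 + 2*cos(c) + 1)/(cos(c)^2 - 2*cos(c) + 1)


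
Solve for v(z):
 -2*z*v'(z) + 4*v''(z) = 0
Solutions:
 v(z) = C1 + C2*erfi(z/2)


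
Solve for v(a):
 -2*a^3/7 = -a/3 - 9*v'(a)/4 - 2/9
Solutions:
 v(a) = C1 + 2*a^4/63 - 2*a^2/27 - 8*a/81


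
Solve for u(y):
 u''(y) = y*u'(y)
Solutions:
 u(y) = C1 + C2*erfi(sqrt(2)*y/2)


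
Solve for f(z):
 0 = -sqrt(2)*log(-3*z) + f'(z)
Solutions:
 f(z) = C1 + sqrt(2)*z*log(-z) + sqrt(2)*z*(-1 + log(3))


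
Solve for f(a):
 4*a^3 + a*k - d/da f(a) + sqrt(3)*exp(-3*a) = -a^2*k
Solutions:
 f(a) = C1 + a^4 + a^3*k/3 + a^2*k/2 - sqrt(3)*exp(-3*a)/3


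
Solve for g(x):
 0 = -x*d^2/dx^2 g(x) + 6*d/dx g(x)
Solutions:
 g(x) = C1 + C2*x^7


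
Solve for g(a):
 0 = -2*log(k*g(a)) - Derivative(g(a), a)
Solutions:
 li(k*g(a))/k = C1 - 2*a


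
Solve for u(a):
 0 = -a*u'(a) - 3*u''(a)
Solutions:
 u(a) = C1 + C2*erf(sqrt(6)*a/6)


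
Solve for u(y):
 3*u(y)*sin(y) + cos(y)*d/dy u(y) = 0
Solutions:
 u(y) = C1*cos(y)^3


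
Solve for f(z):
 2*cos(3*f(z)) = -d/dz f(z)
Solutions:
 f(z) = -asin((C1 + exp(12*z))/(C1 - exp(12*z)))/3 + pi/3
 f(z) = asin((C1 + exp(12*z))/(C1 - exp(12*z)))/3


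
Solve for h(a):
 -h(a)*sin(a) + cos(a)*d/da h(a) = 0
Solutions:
 h(a) = C1/cos(a)


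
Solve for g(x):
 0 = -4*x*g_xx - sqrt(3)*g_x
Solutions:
 g(x) = C1 + C2*x^(1 - sqrt(3)/4)


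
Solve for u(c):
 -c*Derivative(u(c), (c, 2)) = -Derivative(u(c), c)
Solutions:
 u(c) = C1 + C2*c^2


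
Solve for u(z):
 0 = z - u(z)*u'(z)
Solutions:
 u(z) = -sqrt(C1 + z^2)
 u(z) = sqrt(C1 + z^2)


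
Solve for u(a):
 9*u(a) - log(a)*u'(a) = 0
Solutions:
 u(a) = C1*exp(9*li(a))


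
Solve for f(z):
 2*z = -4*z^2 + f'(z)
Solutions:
 f(z) = C1 + 4*z^3/3 + z^2


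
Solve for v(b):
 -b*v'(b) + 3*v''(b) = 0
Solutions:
 v(b) = C1 + C2*erfi(sqrt(6)*b/6)


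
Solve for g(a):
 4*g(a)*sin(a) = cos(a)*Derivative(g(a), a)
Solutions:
 g(a) = C1/cos(a)^4


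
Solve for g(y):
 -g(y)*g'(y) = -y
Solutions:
 g(y) = -sqrt(C1 + y^2)
 g(y) = sqrt(C1 + y^2)


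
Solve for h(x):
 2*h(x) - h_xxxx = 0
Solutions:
 h(x) = C1*exp(-2^(1/4)*x) + C2*exp(2^(1/4)*x) + C3*sin(2^(1/4)*x) + C4*cos(2^(1/4)*x)


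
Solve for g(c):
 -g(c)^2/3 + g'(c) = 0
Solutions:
 g(c) = -3/(C1 + c)


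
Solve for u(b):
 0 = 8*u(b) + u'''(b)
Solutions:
 u(b) = C3*exp(-2*b) + (C1*sin(sqrt(3)*b) + C2*cos(sqrt(3)*b))*exp(b)


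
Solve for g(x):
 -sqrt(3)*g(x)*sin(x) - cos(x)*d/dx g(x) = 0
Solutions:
 g(x) = C1*cos(x)^(sqrt(3))


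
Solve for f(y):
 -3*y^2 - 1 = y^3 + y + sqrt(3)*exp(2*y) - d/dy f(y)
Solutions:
 f(y) = C1 + y^4/4 + y^3 + y^2/2 + y + sqrt(3)*exp(2*y)/2


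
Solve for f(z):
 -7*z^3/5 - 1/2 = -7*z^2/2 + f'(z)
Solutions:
 f(z) = C1 - 7*z^4/20 + 7*z^3/6 - z/2


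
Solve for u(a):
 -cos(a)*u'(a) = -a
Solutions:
 u(a) = C1 + Integral(a/cos(a), a)


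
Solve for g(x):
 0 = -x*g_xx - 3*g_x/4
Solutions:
 g(x) = C1 + C2*x^(1/4)


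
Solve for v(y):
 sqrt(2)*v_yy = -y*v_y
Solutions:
 v(y) = C1 + C2*erf(2^(1/4)*y/2)


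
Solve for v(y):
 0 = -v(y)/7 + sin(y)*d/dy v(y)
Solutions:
 v(y) = C1*(cos(y) - 1)^(1/14)/(cos(y) + 1)^(1/14)


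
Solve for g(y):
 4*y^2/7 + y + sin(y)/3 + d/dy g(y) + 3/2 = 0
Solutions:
 g(y) = C1 - 4*y^3/21 - y^2/2 - 3*y/2 + cos(y)/3


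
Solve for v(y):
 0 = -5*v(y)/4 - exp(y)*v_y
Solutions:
 v(y) = C1*exp(5*exp(-y)/4)


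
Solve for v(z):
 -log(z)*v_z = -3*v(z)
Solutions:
 v(z) = C1*exp(3*li(z))


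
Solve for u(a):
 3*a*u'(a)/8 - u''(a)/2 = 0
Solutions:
 u(a) = C1 + C2*erfi(sqrt(6)*a/4)


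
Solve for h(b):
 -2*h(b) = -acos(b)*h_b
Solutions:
 h(b) = C1*exp(2*Integral(1/acos(b), b))


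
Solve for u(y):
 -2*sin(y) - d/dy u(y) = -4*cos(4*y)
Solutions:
 u(y) = C1 + sin(4*y) + 2*cos(y)


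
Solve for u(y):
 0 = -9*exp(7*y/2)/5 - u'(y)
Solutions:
 u(y) = C1 - 18*exp(7*y/2)/35


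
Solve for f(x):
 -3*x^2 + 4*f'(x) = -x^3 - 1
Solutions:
 f(x) = C1 - x^4/16 + x^3/4 - x/4


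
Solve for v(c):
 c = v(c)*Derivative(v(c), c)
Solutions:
 v(c) = -sqrt(C1 + c^2)
 v(c) = sqrt(C1 + c^2)


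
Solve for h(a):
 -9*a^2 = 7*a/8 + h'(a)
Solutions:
 h(a) = C1 - 3*a^3 - 7*a^2/16


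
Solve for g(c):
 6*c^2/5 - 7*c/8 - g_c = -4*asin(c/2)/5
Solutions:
 g(c) = C1 + 2*c^3/5 - 7*c^2/16 + 4*c*asin(c/2)/5 + 4*sqrt(4 - c^2)/5


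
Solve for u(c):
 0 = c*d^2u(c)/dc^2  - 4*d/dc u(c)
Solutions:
 u(c) = C1 + C2*c^5


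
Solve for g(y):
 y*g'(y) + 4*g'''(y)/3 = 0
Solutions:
 g(y) = C1 + Integral(C2*airyai(-6^(1/3)*y/2) + C3*airybi(-6^(1/3)*y/2), y)


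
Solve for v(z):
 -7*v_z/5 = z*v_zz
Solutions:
 v(z) = C1 + C2/z^(2/5)


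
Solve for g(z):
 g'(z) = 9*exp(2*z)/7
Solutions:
 g(z) = C1 + 9*exp(2*z)/14


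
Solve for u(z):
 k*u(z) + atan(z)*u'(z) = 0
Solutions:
 u(z) = C1*exp(-k*Integral(1/atan(z), z))


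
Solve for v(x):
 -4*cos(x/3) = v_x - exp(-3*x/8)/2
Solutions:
 v(x) = C1 - 12*sin(x/3) - 4*exp(-3*x/8)/3


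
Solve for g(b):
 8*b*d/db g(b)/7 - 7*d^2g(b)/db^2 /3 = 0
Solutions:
 g(b) = C1 + C2*erfi(2*sqrt(3)*b/7)


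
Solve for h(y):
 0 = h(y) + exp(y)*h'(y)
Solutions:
 h(y) = C1*exp(exp(-y))


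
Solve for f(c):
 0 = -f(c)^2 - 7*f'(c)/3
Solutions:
 f(c) = 7/(C1 + 3*c)


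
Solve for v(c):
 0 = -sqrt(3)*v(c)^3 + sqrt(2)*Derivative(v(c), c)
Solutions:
 v(c) = -sqrt(-1/(C1 + sqrt(6)*c))
 v(c) = sqrt(-1/(C1 + sqrt(6)*c))


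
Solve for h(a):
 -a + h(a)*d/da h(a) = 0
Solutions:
 h(a) = -sqrt(C1 + a^2)
 h(a) = sqrt(C1 + a^2)


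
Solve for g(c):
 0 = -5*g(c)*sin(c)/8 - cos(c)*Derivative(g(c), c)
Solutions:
 g(c) = C1*cos(c)^(5/8)


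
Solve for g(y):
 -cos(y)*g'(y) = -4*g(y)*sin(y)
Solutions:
 g(y) = C1/cos(y)^4


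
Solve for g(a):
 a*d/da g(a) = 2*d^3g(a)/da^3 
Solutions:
 g(a) = C1 + Integral(C2*airyai(2^(2/3)*a/2) + C3*airybi(2^(2/3)*a/2), a)


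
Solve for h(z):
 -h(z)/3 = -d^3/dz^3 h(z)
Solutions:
 h(z) = C3*exp(3^(2/3)*z/3) + (C1*sin(3^(1/6)*z/2) + C2*cos(3^(1/6)*z/2))*exp(-3^(2/3)*z/6)


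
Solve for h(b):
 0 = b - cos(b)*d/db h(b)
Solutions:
 h(b) = C1 + Integral(b/cos(b), b)


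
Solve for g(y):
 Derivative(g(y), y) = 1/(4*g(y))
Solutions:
 g(y) = -sqrt(C1 + 2*y)/2
 g(y) = sqrt(C1 + 2*y)/2


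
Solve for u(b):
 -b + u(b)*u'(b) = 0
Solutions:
 u(b) = -sqrt(C1 + b^2)
 u(b) = sqrt(C1 + b^2)


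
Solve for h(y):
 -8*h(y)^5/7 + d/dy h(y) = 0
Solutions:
 h(y) = -7^(1/4)*(-1/(C1 + 32*y))^(1/4)
 h(y) = 7^(1/4)*(-1/(C1 + 32*y))^(1/4)
 h(y) = -7^(1/4)*I*(-1/(C1 + 32*y))^(1/4)
 h(y) = 7^(1/4)*I*(-1/(C1 + 32*y))^(1/4)


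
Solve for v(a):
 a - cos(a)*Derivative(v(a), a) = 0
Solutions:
 v(a) = C1 + Integral(a/cos(a), a)


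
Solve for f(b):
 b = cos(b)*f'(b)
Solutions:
 f(b) = C1 + Integral(b/cos(b), b)


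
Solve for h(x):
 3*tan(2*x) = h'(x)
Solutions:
 h(x) = C1 - 3*log(cos(2*x))/2


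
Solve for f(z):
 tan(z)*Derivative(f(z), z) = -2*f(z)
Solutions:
 f(z) = C1/sin(z)^2


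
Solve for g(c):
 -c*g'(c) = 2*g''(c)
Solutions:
 g(c) = C1 + C2*erf(c/2)


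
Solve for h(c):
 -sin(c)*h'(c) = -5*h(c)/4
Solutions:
 h(c) = C1*(cos(c) - 1)^(5/8)/(cos(c) + 1)^(5/8)


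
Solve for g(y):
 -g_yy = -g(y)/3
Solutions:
 g(y) = C1*exp(-sqrt(3)*y/3) + C2*exp(sqrt(3)*y/3)


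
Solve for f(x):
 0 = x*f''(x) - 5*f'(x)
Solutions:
 f(x) = C1 + C2*x^6


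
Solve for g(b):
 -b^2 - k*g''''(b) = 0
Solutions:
 g(b) = C1 + C2*b + C3*b^2 + C4*b^3 - b^6/(360*k)


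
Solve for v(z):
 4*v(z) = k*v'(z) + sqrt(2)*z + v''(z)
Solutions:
 v(z) = C1*exp(z*(-k + sqrt(k^2 + 16))/2) + C2*exp(-z*(k + sqrt(k^2 + 16))/2) + sqrt(2)*k/16 + sqrt(2)*z/4


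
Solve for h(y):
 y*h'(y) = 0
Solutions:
 h(y) = C1


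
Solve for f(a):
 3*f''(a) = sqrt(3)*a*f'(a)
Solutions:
 f(a) = C1 + C2*erfi(sqrt(2)*3^(3/4)*a/6)


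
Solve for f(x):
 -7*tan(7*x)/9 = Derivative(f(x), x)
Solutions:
 f(x) = C1 + log(cos(7*x))/9


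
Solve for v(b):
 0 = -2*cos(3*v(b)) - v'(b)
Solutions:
 v(b) = -asin((C1 + exp(12*b))/(C1 - exp(12*b)))/3 + pi/3
 v(b) = asin((C1 + exp(12*b))/(C1 - exp(12*b)))/3


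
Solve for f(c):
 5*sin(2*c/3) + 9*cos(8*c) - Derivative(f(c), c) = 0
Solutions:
 f(c) = C1 + 9*sin(8*c)/8 - 15*cos(2*c/3)/2


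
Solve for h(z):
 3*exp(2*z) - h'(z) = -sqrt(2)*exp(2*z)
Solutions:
 h(z) = C1 + sqrt(2)*exp(2*z)/2 + 3*exp(2*z)/2


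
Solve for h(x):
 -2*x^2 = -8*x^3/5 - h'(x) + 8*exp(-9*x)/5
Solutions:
 h(x) = C1 - 2*x^4/5 + 2*x^3/3 - 8*exp(-9*x)/45


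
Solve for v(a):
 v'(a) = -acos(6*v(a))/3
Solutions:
 Integral(1/acos(6*_y), (_y, v(a))) = C1 - a/3


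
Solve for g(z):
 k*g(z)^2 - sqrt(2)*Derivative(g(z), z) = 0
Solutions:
 g(z) = -2/(C1 + sqrt(2)*k*z)


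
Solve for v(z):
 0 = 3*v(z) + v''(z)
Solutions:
 v(z) = C1*sin(sqrt(3)*z) + C2*cos(sqrt(3)*z)


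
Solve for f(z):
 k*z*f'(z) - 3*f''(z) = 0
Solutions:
 f(z) = Piecewise((-sqrt(6)*sqrt(pi)*C1*erf(sqrt(6)*z*sqrt(-k)/6)/(2*sqrt(-k)) - C2, (k > 0) | (k < 0)), (-C1*z - C2, True))


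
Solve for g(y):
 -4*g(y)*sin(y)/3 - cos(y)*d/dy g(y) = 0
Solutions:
 g(y) = C1*cos(y)^(4/3)


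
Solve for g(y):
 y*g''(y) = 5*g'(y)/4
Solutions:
 g(y) = C1 + C2*y^(9/4)


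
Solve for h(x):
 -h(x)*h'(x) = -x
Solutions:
 h(x) = -sqrt(C1 + x^2)
 h(x) = sqrt(C1 + x^2)


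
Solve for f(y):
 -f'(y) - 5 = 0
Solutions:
 f(y) = C1 - 5*y


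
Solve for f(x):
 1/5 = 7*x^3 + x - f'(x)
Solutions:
 f(x) = C1 + 7*x^4/4 + x^2/2 - x/5


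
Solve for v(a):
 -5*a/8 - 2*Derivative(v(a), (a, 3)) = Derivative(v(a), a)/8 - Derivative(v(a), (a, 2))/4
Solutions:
 v(a) = C1 - 5*a^2/2 - 10*a + (C2*sin(sqrt(15)*a/16) + C3*cos(sqrt(15)*a/16))*exp(a/16)


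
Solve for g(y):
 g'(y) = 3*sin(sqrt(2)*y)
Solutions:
 g(y) = C1 - 3*sqrt(2)*cos(sqrt(2)*y)/2


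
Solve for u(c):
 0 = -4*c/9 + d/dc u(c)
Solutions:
 u(c) = C1 + 2*c^2/9


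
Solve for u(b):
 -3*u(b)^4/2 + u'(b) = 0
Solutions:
 u(b) = 2^(1/3)*(-1/(C1 + 9*b))^(1/3)
 u(b) = 2^(1/3)*(-1/(C1 + 3*b))^(1/3)*(-3^(2/3) - 3*3^(1/6)*I)/6
 u(b) = 2^(1/3)*(-1/(C1 + 3*b))^(1/3)*(-3^(2/3) + 3*3^(1/6)*I)/6


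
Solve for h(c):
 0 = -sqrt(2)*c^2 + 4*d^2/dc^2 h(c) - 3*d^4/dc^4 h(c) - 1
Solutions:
 h(c) = C1 + C2*c + C3*exp(-2*sqrt(3)*c/3) + C4*exp(2*sqrt(3)*c/3) + sqrt(2)*c^4/48 + c^2*(2 + 3*sqrt(2))/16


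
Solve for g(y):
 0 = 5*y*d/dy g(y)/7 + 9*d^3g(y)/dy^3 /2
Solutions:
 g(y) = C1 + Integral(C2*airyai(-1470^(1/3)*y/21) + C3*airybi(-1470^(1/3)*y/21), y)


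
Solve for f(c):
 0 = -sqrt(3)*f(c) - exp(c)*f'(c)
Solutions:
 f(c) = C1*exp(sqrt(3)*exp(-c))


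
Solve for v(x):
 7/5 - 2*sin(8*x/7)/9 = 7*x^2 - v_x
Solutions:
 v(x) = C1 + 7*x^3/3 - 7*x/5 - 7*cos(8*x/7)/36


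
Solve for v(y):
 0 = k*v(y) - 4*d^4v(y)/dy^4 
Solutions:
 v(y) = C1*exp(-sqrt(2)*k^(1/4)*y/2) + C2*exp(sqrt(2)*k^(1/4)*y/2) + C3*exp(-sqrt(2)*I*k^(1/4)*y/2) + C4*exp(sqrt(2)*I*k^(1/4)*y/2)


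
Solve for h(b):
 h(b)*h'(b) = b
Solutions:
 h(b) = -sqrt(C1 + b^2)
 h(b) = sqrt(C1 + b^2)


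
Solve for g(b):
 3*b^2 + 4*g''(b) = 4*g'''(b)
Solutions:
 g(b) = C1 + C2*b + C3*exp(b) - b^4/16 - b^3/4 - 3*b^2/4


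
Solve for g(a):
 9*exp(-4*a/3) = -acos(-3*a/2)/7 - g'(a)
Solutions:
 g(a) = C1 - a*acos(-3*a/2)/7 - sqrt(4 - 9*a^2)/21 + 27*exp(-4*a/3)/4


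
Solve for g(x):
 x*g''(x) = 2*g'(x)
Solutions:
 g(x) = C1 + C2*x^3


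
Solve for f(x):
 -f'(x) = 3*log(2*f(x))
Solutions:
 Integral(1/(log(_y) + log(2)), (_y, f(x)))/3 = C1 - x


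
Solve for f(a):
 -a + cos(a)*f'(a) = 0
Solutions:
 f(a) = C1 + Integral(a/cos(a), a)


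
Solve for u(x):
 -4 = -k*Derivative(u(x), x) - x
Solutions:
 u(x) = C1 - x^2/(2*k) + 4*x/k


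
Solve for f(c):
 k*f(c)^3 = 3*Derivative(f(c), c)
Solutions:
 f(c) = -sqrt(6)*sqrt(-1/(C1 + c*k))/2
 f(c) = sqrt(6)*sqrt(-1/(C1 + c*k))/2


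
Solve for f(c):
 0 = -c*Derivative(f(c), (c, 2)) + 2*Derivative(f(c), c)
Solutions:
 f(c) = C1 + C2*c^3


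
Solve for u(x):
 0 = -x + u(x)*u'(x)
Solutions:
 u(x) = -sqrt(C1 + x^2)
 u(x) = sqrt(C1 + x^2)


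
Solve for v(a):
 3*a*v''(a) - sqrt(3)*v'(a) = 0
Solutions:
 v(a) = C1 + C2*a^(sqrt(3)/3 + 1)


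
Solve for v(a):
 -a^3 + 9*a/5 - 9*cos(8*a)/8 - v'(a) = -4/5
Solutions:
 v(a) = C1 - a^4/4 + 9*a^2/10 + 4*a/5 - 9*sin(8*a)/64


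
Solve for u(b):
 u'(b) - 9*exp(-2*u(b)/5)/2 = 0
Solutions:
 u(b) = 5*log(-sqrt(C1 + 9*b)) - 5*log(5)/2
 u(b) = 5*log(C1 + 9*b)/2 - 5*log(5)/2


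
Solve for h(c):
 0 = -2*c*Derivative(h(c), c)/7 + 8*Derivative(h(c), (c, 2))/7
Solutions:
 h(c) = C1 + C2*erfi(sqrt(2)*c/4)


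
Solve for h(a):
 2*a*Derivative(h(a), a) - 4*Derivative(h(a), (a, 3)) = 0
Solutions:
 h(a) = C1 + Integral(C2*airyai(2^(2/3)*a/2) + C3*airybi(2^(2/3)*a/2), a)


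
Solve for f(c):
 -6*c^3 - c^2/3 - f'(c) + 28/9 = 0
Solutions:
 f(c) = C1 - 3*c^4/2 - c^3/9 + 28*c/9


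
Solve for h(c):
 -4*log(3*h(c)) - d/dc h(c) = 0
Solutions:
 Integral(1/(log(_y) + log(3)), (_y, h(c)))/4 = C1 - c


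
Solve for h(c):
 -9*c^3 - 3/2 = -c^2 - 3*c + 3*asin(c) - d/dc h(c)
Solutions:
 h(c) = C1 + 9*c^4/4 - c^3/3 - 3*c^2/2 + 3*c*asin(c) + 3*c/2 + 3*sqrt(1 - c^2)


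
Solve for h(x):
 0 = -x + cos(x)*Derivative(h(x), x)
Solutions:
 h(x) = C1 + Integral(x/cos(x), x)


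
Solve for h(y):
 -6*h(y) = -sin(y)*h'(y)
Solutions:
 h(y) = C1*(cos(y)^3 - 3*cos(y)^2 + 3*cos(y) - 1)/(cos(y)^3 + 3*cos(y)^2 + 3*cos(y) + 1)


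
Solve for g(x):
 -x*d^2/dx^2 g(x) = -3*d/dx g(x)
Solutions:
 g(x) = C1 + C2*x^4


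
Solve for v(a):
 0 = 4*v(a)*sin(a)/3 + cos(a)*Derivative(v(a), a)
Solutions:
 v(a) = C1*cos(a)^(4/3)


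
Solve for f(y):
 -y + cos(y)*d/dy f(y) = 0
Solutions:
 f(y) = C1 + Integral(y/cos(y), y)
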